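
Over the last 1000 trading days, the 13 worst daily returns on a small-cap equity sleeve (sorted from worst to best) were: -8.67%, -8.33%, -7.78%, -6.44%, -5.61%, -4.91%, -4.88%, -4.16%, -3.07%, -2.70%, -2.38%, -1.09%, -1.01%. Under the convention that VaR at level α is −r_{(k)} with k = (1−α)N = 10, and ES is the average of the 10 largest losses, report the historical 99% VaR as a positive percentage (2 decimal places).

2.70%

k = 10; the 10th lowest return is -2.70%, so VaR = 2.70%.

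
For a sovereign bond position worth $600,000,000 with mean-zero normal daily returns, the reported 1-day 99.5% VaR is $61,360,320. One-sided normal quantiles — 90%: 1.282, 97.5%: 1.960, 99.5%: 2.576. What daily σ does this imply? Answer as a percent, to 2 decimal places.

3.97%

VaR as a fraction: $61,360,320 / $600,000,000 = 10.227%.
σ = VaR / z = 10.227% / 2.576 = 3.970%.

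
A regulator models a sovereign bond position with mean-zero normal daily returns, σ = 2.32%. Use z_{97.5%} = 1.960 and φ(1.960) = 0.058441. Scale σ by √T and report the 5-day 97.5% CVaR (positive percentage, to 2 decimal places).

σ_{5d} = 2.32% × √5 = 5.188%.
ES multiplier = φ(z)/(1−α) = 0.058441/0.025 = 2.338.
ES = 5.188% × 2.338 = 12.130%.

12.13%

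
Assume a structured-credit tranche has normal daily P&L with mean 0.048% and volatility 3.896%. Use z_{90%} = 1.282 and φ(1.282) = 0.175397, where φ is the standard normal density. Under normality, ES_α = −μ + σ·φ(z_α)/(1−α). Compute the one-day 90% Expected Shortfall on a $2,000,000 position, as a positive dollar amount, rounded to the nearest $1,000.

$136,000

Tail multiplier: φ(z)/(1−α) = 0.175397 / 0.1 = 1.754.
ES = −(0.048%) + 3.896% × 1.754 = 6.786%.
On $2,000,000: 0.06786 × $2,000,000 = $135,720.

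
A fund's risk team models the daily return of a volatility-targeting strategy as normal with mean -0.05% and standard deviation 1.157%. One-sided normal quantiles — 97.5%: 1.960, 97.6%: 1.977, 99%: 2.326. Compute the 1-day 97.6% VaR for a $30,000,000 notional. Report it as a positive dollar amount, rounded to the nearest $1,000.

VaR = −μ + z·σ = −(-0.05%) + 1.977 × 1.157% = 2.337%.
On $30,000,000: 0.02337 × $30,000,000 = $701,100.

$701,000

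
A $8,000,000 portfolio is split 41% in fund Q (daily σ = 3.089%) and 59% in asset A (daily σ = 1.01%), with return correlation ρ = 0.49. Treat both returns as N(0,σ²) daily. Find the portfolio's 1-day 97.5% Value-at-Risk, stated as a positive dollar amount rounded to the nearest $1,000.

σ_p² = 0.41²·3.089² + 0.59²·1.01² + 2·0.49·0.41·0.59·3.089·1.01 = 2.6987 (%²).
σ_p = √2.6987 = 1.643%.
At 97.5%, z = 1.960.
VaR = 1.960 × 1.643% = 3.220%; on $8,000,000 that is $257,600.

$258,000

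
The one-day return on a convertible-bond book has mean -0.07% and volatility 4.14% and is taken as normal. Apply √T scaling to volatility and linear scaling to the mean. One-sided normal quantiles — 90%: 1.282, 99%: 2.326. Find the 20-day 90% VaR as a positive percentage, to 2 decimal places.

25.14%

σ_{20d} = 4.14% × √20 = 18.515%; μ_{20d} = 20 × -0.07% = -1.400%.
VaR = −(-1.400%) + 1.282 × 18.515% = 25.136%.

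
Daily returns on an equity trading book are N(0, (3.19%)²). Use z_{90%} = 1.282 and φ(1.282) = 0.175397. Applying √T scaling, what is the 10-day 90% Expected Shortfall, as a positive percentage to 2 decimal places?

17.69%

σ_{10d} = 3.19% × √10 = 10.088%.
ES multiplier = φ(z)/(1−α) = 0.175397/0.1 = 1.754.
ES = 10.088% × 1.754 = 17.694%.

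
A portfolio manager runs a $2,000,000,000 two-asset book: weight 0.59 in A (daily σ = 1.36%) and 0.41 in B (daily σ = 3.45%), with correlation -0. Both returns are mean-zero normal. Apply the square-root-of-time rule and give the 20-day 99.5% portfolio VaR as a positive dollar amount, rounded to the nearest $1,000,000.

σ_p = √(0.59²·1.36² + 0.41²·3.45² + 2·-0·0.59·0.41·1.36·3.45) = 1.626%.
σ_{20d} = 1.626% × √20 = 7.272%.
z(99.5%) = 2.576.
VaR = 2.576 × 7.272% = 18.733%; on $2,000,000,000 that is $374,660,000.

$375,000,000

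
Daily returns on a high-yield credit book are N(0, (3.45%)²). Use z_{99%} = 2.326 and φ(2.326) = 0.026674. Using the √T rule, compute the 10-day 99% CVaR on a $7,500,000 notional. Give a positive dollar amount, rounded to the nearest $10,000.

$2,180,000

σ_{10d} = 3.45% × √10 = 10.910%.
ES multiplier = φ(z)/(1−α) = 0.026674/0.01 = 2.667.
ES = 10.910% × 2.667 = 29.097%; on $7,500,000: $2,182,275.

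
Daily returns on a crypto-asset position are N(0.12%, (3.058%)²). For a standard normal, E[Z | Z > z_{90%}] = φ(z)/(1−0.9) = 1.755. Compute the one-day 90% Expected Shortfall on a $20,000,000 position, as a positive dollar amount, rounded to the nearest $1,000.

$1,049,000

ES = −(0.12%) + 3.058% × 1.755 = 5.247%.
On $20,000,000: 0.05247 × $20,000,000 = $1,049,400.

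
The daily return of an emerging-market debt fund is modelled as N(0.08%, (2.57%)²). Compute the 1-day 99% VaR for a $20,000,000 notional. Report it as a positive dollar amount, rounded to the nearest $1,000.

At 99% one-sided, z = 2.326.
VaR = −μ + z·σ = −(0.08%) + 2.326 × 2.57% = 5.898%.
On $20,000,000: 0.05898 × $20,000,000 = $1,179,600.

$1,180,000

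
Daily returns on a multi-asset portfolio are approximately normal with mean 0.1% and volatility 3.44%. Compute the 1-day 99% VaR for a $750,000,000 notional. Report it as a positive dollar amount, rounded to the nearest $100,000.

At 99% one-sided, z = 2.326.
VaR = −μ + z·σ = −(0.1%) + 2.326 × 3.44% = 7.901%.
On $750,000,000: 0.07901 × $750,000,000 = $59,257,500.

$59,300,000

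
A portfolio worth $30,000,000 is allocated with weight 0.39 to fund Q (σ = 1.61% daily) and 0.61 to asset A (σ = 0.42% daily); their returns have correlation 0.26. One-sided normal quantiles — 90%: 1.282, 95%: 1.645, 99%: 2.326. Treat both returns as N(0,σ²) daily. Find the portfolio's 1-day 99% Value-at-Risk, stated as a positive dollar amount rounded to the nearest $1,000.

σ_p² = 0.39²·1.61² + 0.61²·0.42² + 2·0.26·0.39·0.61·1.61·0.42 = 0.5435 (%²).
σ_p = √0.5435 = 0.737%.
VaR = 2.326 × 0.737% = 1.714%; on $30,000,000 that is $514,200.

$514,000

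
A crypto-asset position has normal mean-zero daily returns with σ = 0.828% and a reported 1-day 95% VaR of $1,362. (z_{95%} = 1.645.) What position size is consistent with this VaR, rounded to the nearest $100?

VaR as a fraction of value: z·σ = 1.645 × 0.828% = 1.36206%.
Position = $1,362 / 0.0136206 = $99,996.

$100,000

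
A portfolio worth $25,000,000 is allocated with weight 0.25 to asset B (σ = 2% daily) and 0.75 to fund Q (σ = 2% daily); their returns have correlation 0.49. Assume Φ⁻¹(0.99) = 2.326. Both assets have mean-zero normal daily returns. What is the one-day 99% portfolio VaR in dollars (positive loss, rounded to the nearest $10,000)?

$1,050,000

σ_p² = 0.25²·2² + 0.75²·2² + 2·0.49·0.25·0.75·2·2 = 3.2350 (%²).
σ_p = √3.2350 = 1.799%.
VaR = 2.326 × 1.799% = 4.184%; on $25,000,000 that is $1,046,000.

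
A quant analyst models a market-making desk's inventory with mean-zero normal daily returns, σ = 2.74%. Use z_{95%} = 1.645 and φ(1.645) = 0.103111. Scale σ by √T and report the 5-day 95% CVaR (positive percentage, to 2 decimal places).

12.63%

σ_{5d} = 2.74% × √5 = 6.127%.
ES multiplier = φ(z)/(1−α) = 0.103111/0.05 = 2.062.
ES = 6.127% × 2.062 = 12.634%.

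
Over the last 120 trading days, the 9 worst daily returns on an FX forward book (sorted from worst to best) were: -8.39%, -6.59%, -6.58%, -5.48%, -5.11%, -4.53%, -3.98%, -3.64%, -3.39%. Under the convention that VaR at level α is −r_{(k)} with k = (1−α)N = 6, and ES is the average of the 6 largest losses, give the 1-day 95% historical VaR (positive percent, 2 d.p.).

k = 6; the 6th lowest return is -4.53%, so VaR = 4.53%.

4.53%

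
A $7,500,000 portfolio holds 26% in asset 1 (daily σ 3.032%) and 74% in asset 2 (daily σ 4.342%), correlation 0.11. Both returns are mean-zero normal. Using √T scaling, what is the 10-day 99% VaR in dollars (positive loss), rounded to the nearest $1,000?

σ_p = √(0.26²·3.032² + 0.74²·4.342² + 2·0.11·0.26·0.74·3.032·4.342) = 3.392%.
σ_{10d} = 3.392% × √10 = 10.726%.
z(99%) = 2.326.
VaR = 2.326 × 10.726% = 24.949%; on $7,500,000 that is $1,871,175.

$1,871,000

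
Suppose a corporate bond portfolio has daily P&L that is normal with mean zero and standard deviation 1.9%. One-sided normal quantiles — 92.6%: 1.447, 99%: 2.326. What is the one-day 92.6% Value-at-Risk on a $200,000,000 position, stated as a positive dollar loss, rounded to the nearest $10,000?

$5,500,000

VaR = z·σ = 1.447 × 1.9% = 2.749%.
On $200,000,000: 0.02749 × $200,000,000 = $5,498,000.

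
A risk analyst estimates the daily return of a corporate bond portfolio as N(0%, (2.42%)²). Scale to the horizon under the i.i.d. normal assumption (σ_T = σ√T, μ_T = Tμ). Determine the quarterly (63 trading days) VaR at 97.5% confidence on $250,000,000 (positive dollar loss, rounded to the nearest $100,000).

At 97.5%, z = 1.960.
σ_{63d} = 2.42% × √63 = 19.208%.
VaR = 1.960 × 19.208% = 37.648%.
On $250,000,000: 0.37648 × $250,000,000 = $94,120,000.

$94,100,000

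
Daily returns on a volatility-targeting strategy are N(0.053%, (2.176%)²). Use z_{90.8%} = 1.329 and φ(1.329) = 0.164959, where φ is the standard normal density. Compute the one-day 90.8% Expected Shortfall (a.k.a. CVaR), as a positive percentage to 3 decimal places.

Tail multiplier: φ(z)/(1−α) = 0.164959 / 0.092 = 1.793.
ES = −(0.053%) + 2.176% × 1.793 = 3.849%.

3.849%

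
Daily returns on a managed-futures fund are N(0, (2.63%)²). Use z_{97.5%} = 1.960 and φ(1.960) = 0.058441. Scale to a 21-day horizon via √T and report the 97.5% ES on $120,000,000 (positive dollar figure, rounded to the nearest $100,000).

$33,800,000

σ_{21d} = 2.63% × √21 = 12.052%.
ES multiplier = φ(z)/(1−α) = 0.058441/0.025 = 2.338.
ES = 12.052% × 2.338 = 28.178%; on $120,000,000: $33,813,600.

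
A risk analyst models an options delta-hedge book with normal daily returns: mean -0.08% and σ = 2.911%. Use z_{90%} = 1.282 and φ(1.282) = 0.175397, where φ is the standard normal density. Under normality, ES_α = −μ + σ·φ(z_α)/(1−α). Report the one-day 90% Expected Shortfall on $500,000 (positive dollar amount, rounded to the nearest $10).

$25,930

Tail multiplier: φ(z)/(1−α) = 0.175397 / 0.1 = 1.754.
ES = −(-0.08%) + 2.911% × 1.754 = 5.186%.
On $500,000: 0.05186 × $500,000 = $25,930.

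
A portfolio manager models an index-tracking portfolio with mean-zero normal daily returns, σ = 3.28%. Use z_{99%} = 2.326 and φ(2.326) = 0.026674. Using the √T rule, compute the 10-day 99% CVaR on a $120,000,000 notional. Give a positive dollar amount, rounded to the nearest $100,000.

$33,200,000

σ_{10d} = 3.28% × √10 = 10.372%.
ES multiplier = φ(z)/(1−α) = 0.026674/0.01 = 2.667.
ES = 10.372% × 2.667 = 27.662%; on $120,000,000: $33,194,400.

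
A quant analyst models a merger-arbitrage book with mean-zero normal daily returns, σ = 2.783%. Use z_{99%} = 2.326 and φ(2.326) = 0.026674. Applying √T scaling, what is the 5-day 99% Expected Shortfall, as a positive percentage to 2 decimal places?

16.60%

σ_{5d} = 2.783% × √5 = 6.223%.
ES multiplier = φ(z)/(1−α) = 0.026674/0.01 = 2.667.
ES = 6.223% × 2.667 = 16.597%.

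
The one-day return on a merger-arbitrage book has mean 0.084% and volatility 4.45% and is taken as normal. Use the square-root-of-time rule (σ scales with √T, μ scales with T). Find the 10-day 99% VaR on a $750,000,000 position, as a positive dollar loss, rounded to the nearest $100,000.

At 99%, z = 2.326.
σ_{10d} = 4.45% × √10 = 14.072%; μ_{10d} = 10 × 0.084% = 0.840%.
VaR = −(0.840%) + 2.326 × 14.072% = 31.891%.
On $750,000,000: 0.31891 × $750,000,000 = $239,182,500.

$239,200,000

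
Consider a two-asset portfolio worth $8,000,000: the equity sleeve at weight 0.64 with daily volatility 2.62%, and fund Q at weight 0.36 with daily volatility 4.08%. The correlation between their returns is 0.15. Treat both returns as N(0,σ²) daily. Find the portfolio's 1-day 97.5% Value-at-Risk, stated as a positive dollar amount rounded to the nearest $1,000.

σ_p² = 0.64²·2.62² + 0.36²·4.08² + 2·0.15·0.64·0.36·2.62·4.08 = 5.7079 (%²).
σ_p = √5.7079 = 2.389%.
At 97.5%, z = 1.960.
VaR = 1.960 × 2.389% = 4.682%; on $8,000,000 that is $374,560.

$375,000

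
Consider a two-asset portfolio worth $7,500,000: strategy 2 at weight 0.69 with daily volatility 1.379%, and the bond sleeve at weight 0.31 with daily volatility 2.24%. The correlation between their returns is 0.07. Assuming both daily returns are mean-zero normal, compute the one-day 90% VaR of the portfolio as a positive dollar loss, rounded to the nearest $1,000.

σ_p² = 0.69²·1.379² + 0.31²·2.24² + 2·0.07·0.69·0.31·1.379·2.24 = 1.4801 (%²).
σ_p = √1.4801 = 1.217%.
At 90%, z = 1.282.
VaR = 1.282 × 1.217% = 1.560%; on $7,500,000 that is $117,000.

$117,000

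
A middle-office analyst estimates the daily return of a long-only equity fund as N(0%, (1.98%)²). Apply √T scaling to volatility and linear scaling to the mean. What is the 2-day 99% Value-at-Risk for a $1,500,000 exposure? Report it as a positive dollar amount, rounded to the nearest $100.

$97,700

At 99%, z = 2.326.
σ_{2d} = 1.98% × √2 = 2.800%.
VaR = 2.326 × 2.800% = 6.513%.
On $1,500,000: 0.06513 × $1,500,000 = $97,695.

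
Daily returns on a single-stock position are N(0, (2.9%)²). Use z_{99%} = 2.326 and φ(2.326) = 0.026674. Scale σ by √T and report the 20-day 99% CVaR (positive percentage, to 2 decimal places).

σ_{20d} = 2.9% × √20 = 12.969%.
ES multiplier = φ(z)/(1−α) = 0.026674/0.01 = 2.667.
ES = 12.969% × 2.667 = 34.588%.

34.59%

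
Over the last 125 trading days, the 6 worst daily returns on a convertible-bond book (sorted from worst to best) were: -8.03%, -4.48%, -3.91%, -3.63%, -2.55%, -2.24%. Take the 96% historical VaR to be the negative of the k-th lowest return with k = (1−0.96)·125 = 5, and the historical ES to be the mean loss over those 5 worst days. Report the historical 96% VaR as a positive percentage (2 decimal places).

2.55%

k = 5; the 5th lowest return is -2.55%, so VaR = 2.55%.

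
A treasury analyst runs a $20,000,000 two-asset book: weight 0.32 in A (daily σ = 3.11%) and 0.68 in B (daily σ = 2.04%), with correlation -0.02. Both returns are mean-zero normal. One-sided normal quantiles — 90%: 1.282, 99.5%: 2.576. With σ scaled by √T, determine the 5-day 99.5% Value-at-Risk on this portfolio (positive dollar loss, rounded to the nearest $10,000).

$1,950,000

σ_p = √(0.32²·3.11² + 0.68²·2.04² + 2·-0.02·0.32·0.68·3.11·2.04) = 1.691%.
σ_{5d} = 1.691% × √5 = 3.781%.
VaR = 2.576 × 3.781% = 9.740%; on $20,000,000 that is $1,948,000.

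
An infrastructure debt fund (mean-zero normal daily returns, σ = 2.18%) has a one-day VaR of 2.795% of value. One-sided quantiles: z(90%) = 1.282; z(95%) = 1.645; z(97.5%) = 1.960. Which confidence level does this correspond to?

Implied z = VaR/σ = 2.795 / 2.18 = 1.282.
This matches z(90%) = 1.282.

90%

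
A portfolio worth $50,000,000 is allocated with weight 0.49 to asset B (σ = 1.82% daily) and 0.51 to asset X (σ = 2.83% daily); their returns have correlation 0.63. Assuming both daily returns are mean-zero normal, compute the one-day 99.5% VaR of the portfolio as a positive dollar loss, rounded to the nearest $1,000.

σ_p² = 0.49²·1.82² + 0.51²·2.83² + 2·0.63·0.49·0.51·1.82·2.83 = 4.5002 (%²).
σ_p = √4.5002 = 2.121%.
At 99.5%, z = 2.576.
VaR = 2.576 × 2.121% = 5.464%; on $50,000,000 that is $2,732,000.

$2,732,000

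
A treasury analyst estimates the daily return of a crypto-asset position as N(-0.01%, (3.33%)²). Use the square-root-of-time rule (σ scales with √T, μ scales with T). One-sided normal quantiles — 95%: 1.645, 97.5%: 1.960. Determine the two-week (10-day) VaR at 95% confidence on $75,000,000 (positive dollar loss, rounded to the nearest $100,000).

$13,100,000

σ_{10d} = 3.33% × √10 = 10.530%; μ_{10d} = 10 × -0.01% = -0.100%.
VaR = −(-0.100%) + 1.645 × 10.530% = 17.422%.
On $75,000,000: 0.17422 × $75,000,000 = $13,066,500.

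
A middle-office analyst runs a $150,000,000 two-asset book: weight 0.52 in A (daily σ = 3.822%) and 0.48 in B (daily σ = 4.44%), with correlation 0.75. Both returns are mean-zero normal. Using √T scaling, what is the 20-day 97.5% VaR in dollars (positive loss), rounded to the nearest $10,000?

$50,660,000

σ_p = √(0.52²·3.822² + 0.48²·4.44² + 2·0.75·0.52·0.48·3.822·4.44) = 3.853%.
σ_{20d} = 3.853% × √20 = 17.231%.
z(97.5%) = 1.960.
VaR = 1.960 × 17.231% = 33.773%; on $150,000,000 that is $50,659,500.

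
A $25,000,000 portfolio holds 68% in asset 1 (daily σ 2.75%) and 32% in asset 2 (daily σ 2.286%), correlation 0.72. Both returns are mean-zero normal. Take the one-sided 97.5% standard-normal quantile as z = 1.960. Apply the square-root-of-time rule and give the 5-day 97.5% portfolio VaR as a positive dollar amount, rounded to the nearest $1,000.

$2,684,000

σ_p = √(0.68²·2.75² + 0.32²·2.286² + 2·0.72·0.68·0.32·2.75·2.286) = 2.450%.
σ_{5d} = 2.450% × √5 = 5.478%.
VaR = 1.960 × 5.478% = 10.737%; on $25,000,000 that is $2,684,250.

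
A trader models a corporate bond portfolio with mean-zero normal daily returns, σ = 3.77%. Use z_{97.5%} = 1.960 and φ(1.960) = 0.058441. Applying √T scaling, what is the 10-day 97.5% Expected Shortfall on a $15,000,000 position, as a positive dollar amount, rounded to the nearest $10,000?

σ_{10d} = 3.77% × √10 = 11.922%.
ES multiplier = φ(z)/(1−α) = 0.058441/0.025 = 2.338.
ES = 11.922% × 2.338 = 27.874%; on $15,000,000: $4,181,100.

$4,180,000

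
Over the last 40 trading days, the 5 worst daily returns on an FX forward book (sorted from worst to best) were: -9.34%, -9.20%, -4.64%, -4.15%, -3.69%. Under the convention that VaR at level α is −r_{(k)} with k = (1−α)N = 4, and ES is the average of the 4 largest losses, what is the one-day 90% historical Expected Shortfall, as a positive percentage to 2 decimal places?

6.83%

The 4 worst returns sum to -27.33%.
ES = −(-27.33%) / 4 = 6.8325% ≈ 6.83%.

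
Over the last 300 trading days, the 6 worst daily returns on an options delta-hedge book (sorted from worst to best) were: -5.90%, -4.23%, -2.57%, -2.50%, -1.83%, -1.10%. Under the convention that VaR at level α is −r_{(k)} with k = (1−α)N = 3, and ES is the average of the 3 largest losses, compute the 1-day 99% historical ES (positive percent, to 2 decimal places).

The 3 worst returns sum to -12.70%.
ES = −(-12.70%) / 3 = 4.2333…% ≈ 4.23%.

4.23%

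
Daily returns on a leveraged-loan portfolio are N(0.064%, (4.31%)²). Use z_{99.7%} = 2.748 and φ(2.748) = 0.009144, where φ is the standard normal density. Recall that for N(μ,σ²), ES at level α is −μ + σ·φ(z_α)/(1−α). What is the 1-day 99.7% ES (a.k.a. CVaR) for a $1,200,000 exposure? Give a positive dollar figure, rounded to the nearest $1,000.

Tail multiplier: φ(z)/(1−α) = 0.009144 / 0.003 = 3.048.
ES = −(0.064%) + 4.31% × 3.048 = 13.073%.
On $1,200,000: 0.13073 × $1,200,000 = $156,876.

$157,000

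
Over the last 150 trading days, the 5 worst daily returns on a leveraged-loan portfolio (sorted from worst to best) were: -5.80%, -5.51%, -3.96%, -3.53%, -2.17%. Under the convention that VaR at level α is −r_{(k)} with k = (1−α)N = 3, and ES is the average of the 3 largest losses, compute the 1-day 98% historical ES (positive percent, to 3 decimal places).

The 3 worst returns sum to -15.27%.
ES = −(-15.27%) / 3 = 5.09% ≈ 5.090%.

5.090%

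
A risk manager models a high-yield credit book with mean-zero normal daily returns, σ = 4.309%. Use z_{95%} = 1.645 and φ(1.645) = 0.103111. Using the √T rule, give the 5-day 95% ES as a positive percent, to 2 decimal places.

19.87%

σ_{5d} = 4.309% × √5 = 9.635%.
ES multiplier = φ(z)/(1−α) = 0.103111/0.05 = 2.062.
ES = 9.635% × 2.062 = 19.867%.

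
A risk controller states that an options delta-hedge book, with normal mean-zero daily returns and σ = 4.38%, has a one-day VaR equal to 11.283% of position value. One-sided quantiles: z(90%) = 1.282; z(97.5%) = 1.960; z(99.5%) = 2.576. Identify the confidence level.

Implied z = VaR/σ = 11.283 / 4.38 = 2.576.
This matches z(99.5%) = 2.576.

99.5%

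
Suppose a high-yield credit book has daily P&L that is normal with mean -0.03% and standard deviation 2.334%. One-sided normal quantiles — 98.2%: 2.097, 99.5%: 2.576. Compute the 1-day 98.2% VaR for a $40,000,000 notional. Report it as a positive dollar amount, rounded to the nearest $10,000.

$1,970,000

VaR = −μ + z·σ = −(-0.03%) + 2.097 × 2.334% = 4.924%.
On $40,000,000: 0.04924 × $40,000,000 = $1,969,600.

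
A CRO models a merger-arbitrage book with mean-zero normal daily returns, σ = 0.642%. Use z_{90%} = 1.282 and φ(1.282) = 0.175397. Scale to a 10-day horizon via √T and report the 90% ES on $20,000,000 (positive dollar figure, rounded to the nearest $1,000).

σ_{10d} = 0.642% × √10 = 2.030%.
ES multiplier = φ(z)/(1−α) = 0.175397/0.1 = 1.754.
ES = 2.030% × 1.754 = 3.561%; on $20,000,000: $712,200.

$712,000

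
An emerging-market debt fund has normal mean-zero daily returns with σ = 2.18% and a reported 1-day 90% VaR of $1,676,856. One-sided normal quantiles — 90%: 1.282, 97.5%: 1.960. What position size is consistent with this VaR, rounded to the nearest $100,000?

VaR as a fraction of value: z·σ = 1.282 × 2.18% = 2.79476%.
Position = $1,676,856 / 0.0279476 = $60,000,000.

$60,000,000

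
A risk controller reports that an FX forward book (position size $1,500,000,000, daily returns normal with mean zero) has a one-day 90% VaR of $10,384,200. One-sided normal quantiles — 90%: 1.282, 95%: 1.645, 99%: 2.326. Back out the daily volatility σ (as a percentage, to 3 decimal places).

0.540%

VaR as a fraction: $10,384,200 / $1,500,000,000 = 0.692%.
σ = VaR / z = 0.692% / 1.282 = 0.540%.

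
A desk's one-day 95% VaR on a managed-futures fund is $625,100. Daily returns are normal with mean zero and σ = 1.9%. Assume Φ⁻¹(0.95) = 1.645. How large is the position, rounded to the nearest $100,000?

VaR as a fraction of value: z·σ = 1.645 × 1.9% = 3.1255%.
Position = $625,100 / 0.031255 = $20,000,000.

$20,000,000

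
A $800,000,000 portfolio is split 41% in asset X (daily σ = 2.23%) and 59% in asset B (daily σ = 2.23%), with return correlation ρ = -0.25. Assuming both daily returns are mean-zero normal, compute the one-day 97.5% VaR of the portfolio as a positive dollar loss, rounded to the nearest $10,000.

$21,980,000

σ_p² = 0.41²·2.23² + 0.59²·2.23² + 2·-0.25·0.41·0.59·2.23·2.23 = 1.9655 (%²).
σ_p = √1.9655 = 1.402%.
At 97.5%, z = 1.960.
VaR = 1.960 × 1.402% = 2.748%; on $800,000,000 that is $21,984,000.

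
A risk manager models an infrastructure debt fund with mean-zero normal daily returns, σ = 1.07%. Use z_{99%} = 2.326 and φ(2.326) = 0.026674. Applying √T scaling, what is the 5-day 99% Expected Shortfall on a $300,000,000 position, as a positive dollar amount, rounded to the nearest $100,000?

$19,100,000

σ_{5d} = 1.07% × √5 = 2.393%.
ES multiplier = φ(z)/(1−α) = 0.026674/0.01 = 2.667.
ES = 2.393% × 2.667 = 6.382%; on $300,000,000: $19,146,000.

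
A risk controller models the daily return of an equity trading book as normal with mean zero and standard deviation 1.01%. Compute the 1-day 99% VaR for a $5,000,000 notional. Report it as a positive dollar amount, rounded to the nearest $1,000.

At 99% one-sided, z = 2.326.
VaR = z·σ = 2.326 × 1.01% = 2.349%.
On $5,000,000: 0.02349 × $5,000,000 = $117,450.

$117,000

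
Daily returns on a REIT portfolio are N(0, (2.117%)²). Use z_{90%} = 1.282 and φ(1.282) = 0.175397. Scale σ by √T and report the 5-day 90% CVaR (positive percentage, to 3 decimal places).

σ_{5d} = 2.117% × √5 = 4.734%.
ES multiplier = φ(z)/(1−α) = 0.175397/0.1 = 1.754.
ES = 4.734% × 1.754 = 8.303%.

8.303%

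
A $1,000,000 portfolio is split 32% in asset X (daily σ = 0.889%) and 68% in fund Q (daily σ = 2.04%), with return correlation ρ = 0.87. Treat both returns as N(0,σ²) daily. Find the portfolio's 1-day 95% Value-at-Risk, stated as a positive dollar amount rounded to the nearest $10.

σ_p² = 0.32²·0.889² + 0.68²·2.04² + 2·0.87·0.32·0.68·0.889·2.04 = 2.6919 (%²).
σ_p = √2.6919 = 1.641%.
At 95%, z = 1.645.
VaR = 1.645 × 1.641% = 2.699%; on $1,000,000 that is $26,990.

$26,990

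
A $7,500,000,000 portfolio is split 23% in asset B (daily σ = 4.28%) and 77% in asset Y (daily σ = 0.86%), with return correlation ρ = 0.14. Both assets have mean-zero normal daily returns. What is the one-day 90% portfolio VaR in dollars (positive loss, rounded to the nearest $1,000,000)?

σ_p² = 0.23²·4.28² + 0.77²·0.86² + 2·0.14·0.23·0.77·4.28·0.86 = 1.5901 (%²).
σ_p = √1.5901 = 1.261%.
At 90%, z = 1.282.
VaR = 1.282 × 1.261% = 1.617%; on $7,500,000,000 that is $121,275,000.

$121,000,000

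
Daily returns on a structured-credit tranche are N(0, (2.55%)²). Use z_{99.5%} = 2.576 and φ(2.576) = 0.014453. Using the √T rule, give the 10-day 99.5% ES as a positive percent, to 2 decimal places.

23.31%

σ_{10d} = 2.55% × √10 = 8.064%.
ES multiplier = φ(z)/(1−α) = 0.014453/0.005 = 2.891.
ES = 8.064% × 2.891 = 23.313%.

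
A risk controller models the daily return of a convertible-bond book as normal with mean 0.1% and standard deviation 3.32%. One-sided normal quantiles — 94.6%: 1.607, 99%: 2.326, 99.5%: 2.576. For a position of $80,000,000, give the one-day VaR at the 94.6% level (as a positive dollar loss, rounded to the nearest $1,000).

$4,188,000

VaR = −μ + z·σ = −(0.1%) + 1.607 × 3.32% = 5.235%.
On $80,000,000: 0.05235 × $80,000,000 = $4,188,000.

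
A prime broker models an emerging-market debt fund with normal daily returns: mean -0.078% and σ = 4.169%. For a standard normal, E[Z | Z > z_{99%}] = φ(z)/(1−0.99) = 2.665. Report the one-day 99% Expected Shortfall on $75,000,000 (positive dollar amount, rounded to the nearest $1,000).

ES = −(-0.078%) + 4.169% × 2.665 = 11.188%.
On $75,000,000: 0.11188 × $75,000,000 = $8,391,000.

$8,391,000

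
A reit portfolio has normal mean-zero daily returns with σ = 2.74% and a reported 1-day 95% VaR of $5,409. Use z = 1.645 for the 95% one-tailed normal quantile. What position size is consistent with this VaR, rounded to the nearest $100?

VaR as a fraction of value: z·σ = 1.645 × 2.74% = 4.5073%.
Position = $5,409 / 0.045073 = $120,005.

$120,000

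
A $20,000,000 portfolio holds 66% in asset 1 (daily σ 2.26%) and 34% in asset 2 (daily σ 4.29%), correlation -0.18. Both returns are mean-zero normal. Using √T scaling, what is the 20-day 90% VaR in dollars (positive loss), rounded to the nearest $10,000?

$2,170,000

σ_p = √(0.66²·2.26² + 0.34²·4.29² + 2·-0.18·0.66·0.34·2.26·4.29) = 1.889%.
σ_{20d} = 1.889% × √20 = 8.448%.
z(90%) = 1.282.
VaR = 1.282 × 8.448% = 10.830%; on $20,000,000 that is $2,166,000.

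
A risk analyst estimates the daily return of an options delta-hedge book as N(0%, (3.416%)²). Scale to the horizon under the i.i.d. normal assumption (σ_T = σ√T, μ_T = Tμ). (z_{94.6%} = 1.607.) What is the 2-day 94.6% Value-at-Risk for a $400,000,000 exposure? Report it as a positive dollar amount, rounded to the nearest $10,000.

$31,050,000

σ_{2d} = 3.416% × √2 = 4.831%.
VaR = 1.607 × 4.831% = 7.763%.
On $400,000,000: 0.07763 × $400,000,000 = $31,052,000.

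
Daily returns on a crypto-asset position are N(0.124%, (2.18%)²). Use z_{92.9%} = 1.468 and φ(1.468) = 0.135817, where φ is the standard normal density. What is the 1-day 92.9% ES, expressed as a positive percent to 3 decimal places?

4.046%

Tail multiplier: φ(z)/(1−α) = 0.135817 / 0.071 = 1.913.
ES = −(0.124%) + 2.18% × 1.913 = 4.046%.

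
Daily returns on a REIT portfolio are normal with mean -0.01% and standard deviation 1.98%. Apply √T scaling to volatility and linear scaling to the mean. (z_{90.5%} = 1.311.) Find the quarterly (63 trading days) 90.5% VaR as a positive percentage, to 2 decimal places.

σ_{63d} = 1.98% × √63 = 15.716%; μ_{63d} = 63 × -0.01% = -0.630%.
VaR = −(-0.630%) + 1.311 × 15.716% = 21.234%.

21.23%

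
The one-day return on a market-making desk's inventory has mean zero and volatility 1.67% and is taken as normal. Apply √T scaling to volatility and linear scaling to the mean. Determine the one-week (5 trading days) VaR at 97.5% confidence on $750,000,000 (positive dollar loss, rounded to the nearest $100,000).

At 97.5%, z = 1.960.
σ_{5d} = 1.67% × √5 = 3.734%.
VaR = 1.960 × 3.734% = 7.319%.
On $750,000,000: 0.07319 × $750,000,000 = $54,892,500.

$54,900,000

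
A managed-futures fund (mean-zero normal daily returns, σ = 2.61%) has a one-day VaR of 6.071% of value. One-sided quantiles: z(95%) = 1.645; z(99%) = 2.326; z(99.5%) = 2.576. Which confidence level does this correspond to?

99%

Implied z = VaR/σ = 6.071 / 2.61 = 2.326.
This matches z(99%) = 2.326.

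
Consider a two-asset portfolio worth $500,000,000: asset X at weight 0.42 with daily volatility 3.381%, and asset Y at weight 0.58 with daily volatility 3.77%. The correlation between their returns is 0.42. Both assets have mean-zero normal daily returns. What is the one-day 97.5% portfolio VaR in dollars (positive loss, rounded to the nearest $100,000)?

$30,100,000

σ_p² = 0.42²·3.381² + 0.58²·3.77² + 2·0.42·0.42·0.58·3.381·3.77 = 9.4059 (%²).
σ_p = √9.4059 = 3.067%.
At 97.5%, z = 1.960.
VaR = 1.960 × 3.067% = 6.011%; on $500,000,000 that is $30,055,000.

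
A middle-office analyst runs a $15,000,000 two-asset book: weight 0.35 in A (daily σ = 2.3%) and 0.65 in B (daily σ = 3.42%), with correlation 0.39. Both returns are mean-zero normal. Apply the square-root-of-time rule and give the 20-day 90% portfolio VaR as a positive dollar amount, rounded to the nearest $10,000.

σ_p = √(0.35²·2.3² + 0.65²·3.42² + 2·0.39·0.35·0.65·2.3·3.42) = 2.643%.
σ_{20d} = 2.643% × √20 = 11.820%.
z(90%) = 1.282.
VaR = 1.282 × 11.820% = 15.153%; on $15,000,000 that is $2,272,950.

$2,270,000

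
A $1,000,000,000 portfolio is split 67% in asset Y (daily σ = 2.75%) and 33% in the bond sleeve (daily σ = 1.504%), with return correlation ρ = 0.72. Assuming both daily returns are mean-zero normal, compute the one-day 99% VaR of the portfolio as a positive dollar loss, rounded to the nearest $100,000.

$51,800,000

σ_p² = 0.67²·2.75² + 0.33²·1.504² + 2·0.72·0.67·0.33·2.75·1.504 = 4.9580 (%²).
σ_p = √4.9580 = 2.227%.
At 99%, z = 2.326.
VaR = 2.326 × 2.227% = 5.180%; on $1,000,000,000 that is $51,800,000.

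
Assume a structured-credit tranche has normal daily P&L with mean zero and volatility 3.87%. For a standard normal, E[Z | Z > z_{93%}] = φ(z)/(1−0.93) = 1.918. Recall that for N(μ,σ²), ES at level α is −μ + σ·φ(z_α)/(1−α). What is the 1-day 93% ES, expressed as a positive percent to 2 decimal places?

ES = 3.87% × 1.918 = 7.423%.

7.42%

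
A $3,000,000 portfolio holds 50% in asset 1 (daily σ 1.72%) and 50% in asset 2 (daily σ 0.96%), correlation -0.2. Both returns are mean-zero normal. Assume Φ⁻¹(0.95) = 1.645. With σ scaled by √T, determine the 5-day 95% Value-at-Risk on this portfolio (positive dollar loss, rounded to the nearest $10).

$99,000

σ_p = √(0.5²·1.72² + 0.5²·0.96² + 2·-0.2·0.5·0.5·1.72·0.96) = 0.897%.
σ_{5d} = 0.897% × √5 = 2.006%.
VaR = 1.645 × 2.006% = 3.300%; on $3,000,000 that is $99,000.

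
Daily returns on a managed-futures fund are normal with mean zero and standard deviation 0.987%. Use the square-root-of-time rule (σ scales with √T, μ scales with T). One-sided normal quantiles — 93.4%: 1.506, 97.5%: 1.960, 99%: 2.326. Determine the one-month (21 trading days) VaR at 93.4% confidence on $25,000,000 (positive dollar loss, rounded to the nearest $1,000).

$1,703,000

σ_{21d} = 0.987% × √21 = 4.523%.
VaR = 1.506 × 4.523% = 6.812%.
On $25,000,000: 0.06812 × $25,000,000 = $1,703,000.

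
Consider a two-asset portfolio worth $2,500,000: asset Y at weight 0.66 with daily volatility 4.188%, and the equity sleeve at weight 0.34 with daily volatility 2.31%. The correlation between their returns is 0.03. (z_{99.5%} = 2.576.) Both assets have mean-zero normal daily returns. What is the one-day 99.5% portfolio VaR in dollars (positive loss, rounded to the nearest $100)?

σ_p² = 0.66²·4.188² + 0.34²·2.31² + 2·0.03·0.66·0.34·4.188·2.31 = 8.3872 (%²).
σ_p = √8.3872 = 2.896%.
VaR = 2.576 × 2.896% = 7.460%; on $2,500,000 that is $186,500.

$186,500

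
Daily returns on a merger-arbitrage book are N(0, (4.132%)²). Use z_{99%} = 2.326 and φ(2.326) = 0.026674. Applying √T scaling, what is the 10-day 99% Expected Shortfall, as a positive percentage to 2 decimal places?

34.85%

σ_{10d} = 4.132% × √10 = 13.067%.
ES multiplier = φ(z)/(1−α) = 0.026674/0.01 = 2.667.
ES = 13.067% × 2.667 = 34.850%.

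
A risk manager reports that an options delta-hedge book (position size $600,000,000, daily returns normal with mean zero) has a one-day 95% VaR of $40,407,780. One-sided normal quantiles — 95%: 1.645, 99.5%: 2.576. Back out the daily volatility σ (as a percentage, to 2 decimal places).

4.09%

VaR as a fraction: $40,407,780 / $600,000,000 = 6.735%.
σ = VaR / z = 6.735% / 1.645 = 4.094%.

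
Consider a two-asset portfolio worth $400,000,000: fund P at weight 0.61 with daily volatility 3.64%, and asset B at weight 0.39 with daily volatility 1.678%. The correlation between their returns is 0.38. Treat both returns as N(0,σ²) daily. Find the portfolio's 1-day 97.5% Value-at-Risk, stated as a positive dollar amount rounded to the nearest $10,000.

σ_p² = 0.61²·3.64² + 0.39²·1.678² + 2·0.38·0.61·0.39·3.64·1.678 = 6.4628 (%²).
σ_p = √6.4628 = 2.542%.
At 97.5%, z = 1.960.
VaR = 1.960 × 2.542% = 4.982%; on $400,000,000 that is $19,928,000.

$19,930,000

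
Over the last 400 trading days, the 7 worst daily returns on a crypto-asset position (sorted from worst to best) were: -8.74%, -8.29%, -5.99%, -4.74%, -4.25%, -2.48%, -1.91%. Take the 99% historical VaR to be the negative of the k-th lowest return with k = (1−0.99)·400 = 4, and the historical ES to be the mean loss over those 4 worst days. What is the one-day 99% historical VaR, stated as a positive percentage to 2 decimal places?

k = 4; the 4th lowest return is -4.74%, so VaR = 4.74%.

4.74%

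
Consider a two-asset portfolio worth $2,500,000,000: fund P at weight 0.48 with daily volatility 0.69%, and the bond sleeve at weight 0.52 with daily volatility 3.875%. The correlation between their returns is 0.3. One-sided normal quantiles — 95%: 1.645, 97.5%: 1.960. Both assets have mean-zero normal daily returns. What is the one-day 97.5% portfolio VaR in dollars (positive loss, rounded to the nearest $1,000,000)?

σ_p² = 0.48²·0.69² + 0.52²·3.875² + 2·0.3·0.48·0.52·0.69·3.875 = 4.5703 (%²).
σ_p = √4.5703 = 2.138%.
VaR = 1.960 × 2.138% = 4.190%; on $2,500,000,000 that is $104,750,000.

$105,000,000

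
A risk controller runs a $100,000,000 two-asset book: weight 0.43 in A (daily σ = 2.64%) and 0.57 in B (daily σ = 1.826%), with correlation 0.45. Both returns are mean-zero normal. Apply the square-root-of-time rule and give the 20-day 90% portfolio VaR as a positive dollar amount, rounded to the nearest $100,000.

σ_p = √(0.43²·2.64² + 0.57²·1.826² + 2·0.45·0.43·0.57·2.64·1.826) = 1.853%.
σ_{20d} = 1.853% × √20 = 8.287%.
z(90%) = 1.282.
VaR = 1.282 × 8.287% = 10.624%; on $100,000,000 that is $10,624,000.

$10,600,000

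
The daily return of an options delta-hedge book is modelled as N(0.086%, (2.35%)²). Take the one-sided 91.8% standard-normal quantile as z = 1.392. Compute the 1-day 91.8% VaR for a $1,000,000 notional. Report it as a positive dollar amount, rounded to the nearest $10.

$31,850

VaR = −μ + z·σ = −(0.086%) + 1.392 × 2.35% = 3.185%.
On $1,000,000: 0.03185 × $1,000,000 = $31,850.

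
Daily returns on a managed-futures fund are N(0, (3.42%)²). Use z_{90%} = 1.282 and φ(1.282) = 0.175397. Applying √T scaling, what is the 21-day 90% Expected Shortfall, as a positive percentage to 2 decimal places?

27.49%

σ_{21d} = 3.42% × √21 = 15.672%.
ES multiplier = φ(z)/(1−α) = 0.175397/0.1 = 1.754.
ES = 15.672% × 1.754 = 27.489%.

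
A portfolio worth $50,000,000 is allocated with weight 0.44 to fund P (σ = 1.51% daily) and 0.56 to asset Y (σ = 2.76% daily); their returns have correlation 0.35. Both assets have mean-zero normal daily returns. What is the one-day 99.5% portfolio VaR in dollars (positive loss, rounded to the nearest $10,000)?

σ_p² = 0.44²·1.51² + 0.56²·2.76² + 2·0.35·0.44·0.56·1.51·2.76 = 3.5491 (%²).
σ_p = √3.5491 = 1.884%.
At 99.5%, z = 2.576.
VaR = 2.576 × 1.884% = 4.853%; on $50,000,000 that is $2,426,500.

$2,430,000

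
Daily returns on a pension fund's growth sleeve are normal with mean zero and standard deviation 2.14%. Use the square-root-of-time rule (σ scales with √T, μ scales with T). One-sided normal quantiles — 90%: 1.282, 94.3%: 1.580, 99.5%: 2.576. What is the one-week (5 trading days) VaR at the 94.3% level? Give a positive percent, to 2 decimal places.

7.56%

σ_{5d} = 2.14% × √5 = 4.785%.
VaR = 1.580 × 4.785% = 7.560%.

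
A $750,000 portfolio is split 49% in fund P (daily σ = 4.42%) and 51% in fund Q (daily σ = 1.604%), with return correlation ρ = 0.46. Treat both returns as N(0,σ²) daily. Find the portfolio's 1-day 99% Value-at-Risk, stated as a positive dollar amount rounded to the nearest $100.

σ_p² = 0.49²·4.42² + 0.51²·1.604² + 2·0.46·0.49·0.51·4.42·1.604 = 6.9899 (%²).
σ_p = √6.9899 = 2.644%.
At 99%, z = 2.326.
VaR = 2.326 × 2.644% = 6.150%; on $750,000 that is $46,125.

$46,100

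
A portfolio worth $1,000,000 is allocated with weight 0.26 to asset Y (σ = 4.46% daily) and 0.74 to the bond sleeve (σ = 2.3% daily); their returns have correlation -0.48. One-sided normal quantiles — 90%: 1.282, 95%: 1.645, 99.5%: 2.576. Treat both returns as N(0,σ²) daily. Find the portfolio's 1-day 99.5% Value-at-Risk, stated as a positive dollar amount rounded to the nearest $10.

$39,460

σ_p² = 0.26²·4.46² + 0.74²·2.3² + 2·-0.48·0.26·0.74·4.46·2.3 = 2.3468 (%²).
σ_p = √2.3468 = 1.532%.
VaR = 2.576 × 1.532% = 3.946%; on $1,000,000 that is $39,460.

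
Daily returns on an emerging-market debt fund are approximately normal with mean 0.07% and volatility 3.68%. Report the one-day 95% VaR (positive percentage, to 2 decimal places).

At 95% one-sided, z = 1.645.
VaR = −μ + z·σ = −(0.07%) + 1.645 × 3.68% = 5.984%.

5.98%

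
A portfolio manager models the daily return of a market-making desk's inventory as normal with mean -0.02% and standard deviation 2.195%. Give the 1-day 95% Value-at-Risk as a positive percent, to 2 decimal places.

3.63%

At 95% one-sided, z = 1.645.
VaR = −μ + z·σ = −(-0.02%) + 1.645 × 2.195% = 3.631%.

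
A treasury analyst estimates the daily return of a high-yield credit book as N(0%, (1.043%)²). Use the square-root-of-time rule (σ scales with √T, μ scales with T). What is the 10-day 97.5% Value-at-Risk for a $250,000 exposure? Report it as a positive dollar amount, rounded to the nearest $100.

At 97.5%, z = 1.960.
σ_{10d} = 1.043% × √10 = 3.298%.
VaR = 1.960 × 3.298% = 6.464%.
On $250,000: 0.06464 × $250,000 = $16,160.

$16,200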